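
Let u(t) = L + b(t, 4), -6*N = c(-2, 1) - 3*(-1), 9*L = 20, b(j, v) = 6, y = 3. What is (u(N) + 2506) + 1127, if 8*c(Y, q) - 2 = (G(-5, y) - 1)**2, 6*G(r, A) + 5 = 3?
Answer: 32771/9 ≈ 3641.2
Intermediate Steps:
G(r, A) = -1/3 (G(r, A) = -5/6 + (1/6)*3 = -5/6 + 1/2 = -1/3)
L = 20/9 (L = (1/9)*20 = 20/9 ≈ 2.2222)
c(Y, q) = 17/36 (c(Y, q) = 1/4 + (-1/3 - 1)**2/8 = 1/4 + (-4/3)**2/8 = 1/4 + (1/8)*(16/9) = 1/4 + 2/9 = 17/36)
N = -125/216 (N = -(17/36 - 3*(-1))/6 = -(17/36 + 3)/6 = -1/6*125/36 = -125/216 ≈ -0.57870)
u(t) = 74/9 (u(t) = 20/9 + 6 = 74/9)
(u(N) + 2506) + 1127 = (74/9 + 2506) + 1127 = 22628/9 + 1127 = 32771/9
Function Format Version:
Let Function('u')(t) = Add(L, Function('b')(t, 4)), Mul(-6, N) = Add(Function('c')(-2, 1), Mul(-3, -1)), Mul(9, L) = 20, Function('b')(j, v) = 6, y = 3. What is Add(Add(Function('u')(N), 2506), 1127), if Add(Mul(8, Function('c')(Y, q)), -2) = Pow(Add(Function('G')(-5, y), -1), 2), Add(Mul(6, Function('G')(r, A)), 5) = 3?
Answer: Rational(32771, 9) ≈ 3641.2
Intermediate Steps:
Function('G')(r, A) = Rational(-1, 3) (Function('G')(r, A) = Add(Rational(-5, 6), Mul(Rational(1, 6), 3)) = Add(Rational(-5, 6), Rational(1, 2)) = Rational(-1, 3))
L = Rational(20, 9) (L = Mul(Rational(1, 9), 20) = Rational(20, 9) ≈ 2.2222)
Function('c')(Y, q) = Rational(17, 36) (Function('c')(Y, q) = Add(Rational(1, 4), Mul(Rational(1, 8), Pow(Add(Rational(-1, 3), -1), 2))) = Add(Rational(1, 4), Mul(Rational(1, 8), Pow(Rational(-4, 3), 2))) = Add(Rational(1, 4), Mul(Rational(1, 8), Rational(16, 9))) = Add(Rational(1, 4), Rational(2, 9)) = Rational(17, 36))
N = Rational(-125, 216) (N = Mul(Rational(-1, 6), Add(Rational(17, 36), Mul(-3, -1))) = Mul(Rational(-1, 6), Add(Rational(17, 36), 3)) = Mul(Rational(-1, 6), Rational(125, 36)) = Rational(-125, 216) ≈ -0.57870)
Function('u')(t) = Rational(74, 9) (Function('u')(t) = Add(Rational(20, 9), 6) = Rational(74, 9))
Add(Add(Function('u')(N), 2506), 1127) = Add(Add(Rational(74, 9), 2506), 1127) = Add(Rational(22628, 9), 1127) = Rational(32771, 9)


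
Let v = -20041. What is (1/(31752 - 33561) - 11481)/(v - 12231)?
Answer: 10384565/29190024 ≈ 0.35576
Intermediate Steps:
(1/(31752 - 33561) - 11481)/(v - 12231) = (1/(31752 - 33561) - 11481)/(-20041 - 12231) = (1/(-1809) - 11481)/(-32272) = (-1/1809 - 11481)*(-1/32272) = -20769130/1809*(-1/32272) = 10384565/29190024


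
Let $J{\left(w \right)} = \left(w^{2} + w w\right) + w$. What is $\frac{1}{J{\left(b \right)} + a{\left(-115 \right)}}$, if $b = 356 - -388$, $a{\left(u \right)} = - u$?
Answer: $\frac{1}{1107931} \approx 9.0258 \cdot 10^{-7}$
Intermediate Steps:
$b = 744$ ($b = 356 + 388 = 744$)
$J{\left(w \right)} = w + 2 w^{2}$ ($J{\left(w \right)} = \left(w^{2} + w^{2}\right) + w = 2 w^{2} + w = w + 2 w^{2}$)
$\frac{1}{J{\left(b \right)} + a{\left(-115 \right)}} = \frac{1}{744 \left(1 + 2 \cdot 744\right) - -115} = \frac{1}{744 \left(1 + 1488\right) + 115} = \frac{1}{744 \cdot 1489 + 115} = \frac{1}{1107816 + 115} = \frac{1}{1107931}$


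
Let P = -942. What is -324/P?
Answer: 54/157 ≈ 0.34395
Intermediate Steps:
-324/P = -324/(-942) = -324*(-1/942) = 54/157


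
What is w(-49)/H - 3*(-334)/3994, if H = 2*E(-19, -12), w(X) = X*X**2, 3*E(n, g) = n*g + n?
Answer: -704625741/834746 ≈ -844.12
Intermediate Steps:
E(n, g) = n/3 + g*n/3 (E(n, g) = (n*g + n)/3 = (g*n + n)/3 = (n + g*n)/3 = n/3 + g*n/3)
w(X) = X**3
H = 418/3 (H = 2*((1/3)*(-19)*(1 - 12)) = 2*((1/3)*(-19)*(-11)) = 2*(209/3) = 418/3 ≈ 139.33)
w(-49)/H - 3*(-334)/3994 = (-49)**3/(418/3) - 3*(-334)/3994 = -117649*3/418 + 1002*(1/3994) = -352947/418 + 501/1997 = -704625741/834746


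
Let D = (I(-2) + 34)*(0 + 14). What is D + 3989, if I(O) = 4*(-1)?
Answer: 4409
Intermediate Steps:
I(O) = -4
D = 420 (D = (-4 + 34)*(0 + 14) = 30*14 = 420)
D + 3989 = 420 + 3989 = 4409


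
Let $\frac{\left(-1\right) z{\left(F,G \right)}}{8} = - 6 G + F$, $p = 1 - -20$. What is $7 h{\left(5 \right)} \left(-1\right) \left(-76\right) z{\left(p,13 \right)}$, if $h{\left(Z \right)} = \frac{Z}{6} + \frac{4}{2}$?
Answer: $687344$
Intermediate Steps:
$p = 21$ ($p = 1 + 20 = 21$)
$h{\left(Z \right)} = 2 + \frac{Z}{6}$ ($h{\left(Z \right)} = Z \frac{1}{6} + 4 \cdot \frac{1}{2} = \frac{Z}{6} + 2 = 2 + \frac{Z}{6}$)
$z{\left(F,G \right)} = - 8 F + 48 G$ ($z{\left(F,G \right)} = - 8 \left(- 6 G + F\right) = - 8 \left(F - 6 G\right) = - 8 F + 48 G$)
$7 h{\left(5 \right)} \left(-1\right) \left(-76\right) z{\left(p,13 \right)} = 7 \left(2 + \frac{1}{6} \cdot 5\right) \left(-1\right) \left(-76\right) \left(\left(-8\right) 21 + 48 \cdot 13\right) = 7 \left(2 + \frac{5}{6}\right) \left(-1\right) \left(-76\right) \left(-168 + 624\right) = 7 \cdot \frac{17}{6} \left(-1\right) \left(-76\right) 456 = 7 \left(- \frac{17}{6}\right) \left(-76\right) 456 = \left(- \frac{119}{6}\right) \left(-76\right) 456 = \frac{4522}{3} \cdot 456 = 687344$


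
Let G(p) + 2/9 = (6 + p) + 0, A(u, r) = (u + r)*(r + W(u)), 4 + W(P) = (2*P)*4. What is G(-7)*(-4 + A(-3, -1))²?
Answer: -137984/9 ≈ -15332.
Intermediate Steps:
W(P) = -4 + 8*P (W(P) = -4 + (2*P)*4 = -4 + 8*P)
A(u, r) = (r + u)*(-4 + r + 8*u) (A(u, r) = (u + r)*(r + (-4 + 8*u)) = (r + u)*(-4 + r + 8*u))
G(p) = 52/9 + p (G(p) = -2/9 + ((6 + p) + 0) = -2/9 + (6 + p) = 52/9 + p)
G(-7)*(-4 + A(-3, -1))² = (52/9 - 7)*(-4 + ((-1)² - 4*(-1) - 4*(-3) + 8*(-3)² + 9*(-1)*(-3)))² = -11*(-4 + (1 + 4 + 12 + 8*9 + 27))²/9 = -11*(-4 + (1 + 4 + 12 + 72 + 27))²/9 = -11*(-4 + 116)²/9 = -11/9*112² = -11/9*12544 = -137984/9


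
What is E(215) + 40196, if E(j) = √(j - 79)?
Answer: 40196 + 2*√34 ≈ 40208.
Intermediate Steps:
E(j) = √(-79 + j)
E(215) + 40196 = √(-79 + 215) + 40196 = √136 + 40196 = 2*√34 + 40196 = 40196 + 2*√34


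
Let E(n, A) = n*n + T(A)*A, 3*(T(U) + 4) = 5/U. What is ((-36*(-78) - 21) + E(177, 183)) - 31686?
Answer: 5099/3 ≈ 1699.7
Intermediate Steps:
T(U) = -4 + 5/(3*U) (T(U) = -4 + (5/U)/3 = -4 + 5/(3*U))
E(n, A) = n² + A*(-4 + 5/(3*A)) (E(n, A) = n*n + (-4 + 5/(3*A))*A = n² + A*(-4 + 5/(3*A)))
((-36*(-78) - 21) + E(177, 183)) - 31686 = ((-36*(-78) - 21) + (5/3 + 177² - 4*183)) - 31686 = ((2808 - 21) + (5/3 + 31329 - 732)) - 31686 = (2787 + 91796/3) - 31686 = 100157/3 - 31686 = 5099/3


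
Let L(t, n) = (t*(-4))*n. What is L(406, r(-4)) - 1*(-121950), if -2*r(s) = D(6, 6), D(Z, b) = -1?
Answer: 121138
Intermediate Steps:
r(s) = ½ (r(s) = -½*(-1) = ½)
L(t, n) = -4*n*t (L(t, n) = (-4*t)*n = -4*n*t)
L(406, r(-4)) - 1*(-121950) = -4*½*406 - 1*(-121950) = -812 + 121950 = 121138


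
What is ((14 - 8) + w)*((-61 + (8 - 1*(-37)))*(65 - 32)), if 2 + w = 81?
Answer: -44880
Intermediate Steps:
w = 79 (w = -2 + 81 = 79)
((14 - 8) + w)*((-61 + (8 - 1*(-37)))*(65 - 32)) = ((14 - 8) + 79)*((-61 + (8 - 1*(-37)))*(65 - 32)) = (6 + 79)*((-61 + (8 + 37))*33) = 85*((-61 + 45)*33) = 85*(-16*33) = 85*(-528) = -44880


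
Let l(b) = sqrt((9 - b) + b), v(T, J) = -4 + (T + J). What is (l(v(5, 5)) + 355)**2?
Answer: 128164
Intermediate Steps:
v(T, J) = -4 + J + T (v(T, J) = -4 + (J + T) = -4 + J + T)
l(b) = 3 (l(b) = sqrt(9) = 3)
(l(v(5, 5)) + 355)**2 = (3 + 355)**2 = 358**2 = 128164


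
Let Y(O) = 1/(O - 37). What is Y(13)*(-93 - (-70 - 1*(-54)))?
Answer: 77/24 ≈ 3.2083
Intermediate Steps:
Y(O) = 1/(-37 + O)
Y(13)*(-93 - (-70 - 1*(-54))) = (-93 - (-70 - 1*(-54)))/(-37 + 13) = (-93 - (-70 + 54))/(-24) = -(-93 - 1*(-16))/24 = -(-93 + 16)/24 = -1/24*(-77) = 77/24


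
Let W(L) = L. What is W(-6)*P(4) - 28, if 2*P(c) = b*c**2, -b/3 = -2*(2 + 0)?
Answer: -604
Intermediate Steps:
b = 12 (b = -(-6)*(2 + 0) = -(-6)*2 = -3*(-4) = 12)
P(c) = 6*c**2 (P(c) = (12*c**2)/2 = 6*c**2)
W(-6)*P(4) - 28 = -36*4**2 - 28 = -36*16 - 28 = -6*96 - 28 = -576 - 28 = -604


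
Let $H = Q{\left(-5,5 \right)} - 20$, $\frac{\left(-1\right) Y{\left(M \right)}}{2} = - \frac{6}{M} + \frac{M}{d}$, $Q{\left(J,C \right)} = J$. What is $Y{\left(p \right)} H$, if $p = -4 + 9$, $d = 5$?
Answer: $-10$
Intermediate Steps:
$p = 5$
$Y{\left(M \right)} = \frac{12}{M} - \frac{2 M}{5}$ ($Y{\left(M \right)} = - 2 \left(- \frac{6}{M} + \frac{M}{5}\right) = \frac{12}{M} - \frac{2 M}{5}$)
$H = -25$ ($H = -5 - 20 = -25$)
$Y{\left(p \right)} H = \left(\frac{12}{5} - 2\right) \left(-25\right) = \frac{2}{5} \left(-25\right) = -10$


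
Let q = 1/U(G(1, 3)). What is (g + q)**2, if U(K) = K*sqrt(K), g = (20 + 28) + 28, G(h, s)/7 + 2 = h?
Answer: (3724 + I*sqrt(7))**2/2401 ≈ 5776.0 + 8.2072*I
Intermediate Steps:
G(h, s) = -14 + 7*h
g = 76 (g = 48 + 28 = 76)
U(K) = K**(3/2)
q = I*sqrt(7)/49 (q = 1/((-14 + 7*1)**(3/2)) = 1/((-14 + 7)**(3/2)) = 1/((-7)**(3/2)) = 1/(-7*I*sqrt(7)) = I*sqrt(7)/49 ≈ 0.053995*I)
(g + q)**2 = (76 + I*sqrt(7)/49)**2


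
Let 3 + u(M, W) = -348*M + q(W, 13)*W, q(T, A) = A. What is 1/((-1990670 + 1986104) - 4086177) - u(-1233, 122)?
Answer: -1761748015582/4090743 ≈ -4.3067e+5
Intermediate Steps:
u(M, W) = -3 - 348*M + 13*W (u(M, W) = -3 + (-348*M + 13*W) = -3 - 348*M + 13*W)
1/((-1990670 + 1986104) - 4086177) - u(-1233, 122) = 1/((-1990670 + 1986104) - 4086177) - (-3 - 348*(-1233) + 13*122) = 1/(-4566 - 4086177) - (-3 + 429084 + 1586) = 1/(-4090743) - 1*430667 = -1/4090743 - 430667 = -1761748015582/4090743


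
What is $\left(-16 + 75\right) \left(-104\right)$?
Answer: $-6136$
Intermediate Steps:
$\left(-16 + 75\right) \left(-104\right) = 59 \left(-104\right) = -6136$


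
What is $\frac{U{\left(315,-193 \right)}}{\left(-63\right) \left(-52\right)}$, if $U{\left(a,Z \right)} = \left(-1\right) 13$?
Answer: $- \frac{1}{252} \approx -0.0039683$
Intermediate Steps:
$U{\left(a,Z \right)} = -13$
$\frac{U{\left(315,-193 \right)}}{\left(-63\right) \left(-52\right)} = - \frac{13}{\left(-63\right) \left(-52\right)} = - \frac{13}{3276} = \left(-13\right) \frac{1}{3276} = - \frac{1}{252}$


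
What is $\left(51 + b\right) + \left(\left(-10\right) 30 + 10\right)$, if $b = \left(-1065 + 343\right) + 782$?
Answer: $-179$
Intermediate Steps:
$b = 60$ ($b = -722 + 782 = 60$)
$\left(51 + b\right) + \left(\left(-10\right) 30 + 10\right) = \left(51 + 60\right) + \left(\left(-10\right) 30 + 10\right) = 111 + \left(-300 + 10\right) = 111 - 290 = -179$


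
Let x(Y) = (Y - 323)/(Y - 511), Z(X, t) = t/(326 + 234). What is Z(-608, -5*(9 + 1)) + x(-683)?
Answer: 25183/33432 ≈ 0.75326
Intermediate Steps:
Z(X, t) = t/560
x(Y) = (-323 + Y)/(-511 + Y)
Z(-608, -5*(9 + 1)) + x(-683) = (-5*(9 + 1))/560 + (-323 - 683)/(-511 - 683) = (-5*10)/560 - 1006/(-1194) = (1/560)*(-50) - 1/1194*(-1006) = -5/56 + 503/597 = 25183/33432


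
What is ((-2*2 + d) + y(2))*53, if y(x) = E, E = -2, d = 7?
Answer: 53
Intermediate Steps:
y(x) = -2
((-2*2 + d) + y(2))*53 = ((-2*2 + 7) - 2)*53 = ((-4 + 7) - 2)*53 = (3 - 2)*53 = 1*53 = 53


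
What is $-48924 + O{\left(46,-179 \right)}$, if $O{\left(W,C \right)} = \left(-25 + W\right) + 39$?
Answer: $-48864$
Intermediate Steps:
$O{\left(W,C \right)} = 14 + W$
$-48924 + O{\left(46,-179 \right)} = -48924 + \left(14 + 46\right) = -48924 + 60 = -48864$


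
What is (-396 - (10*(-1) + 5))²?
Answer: 152881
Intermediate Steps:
(-396 - (10*(-1) + 5))² = (-396 - (-10 + 5))² = (-396 - 1*(-5))² = (-396 + 5)² = (-391)² = 152881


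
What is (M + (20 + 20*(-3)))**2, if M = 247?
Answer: 42849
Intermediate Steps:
(M + (20 + 20*(-3)))**2 = (247 + (20 + 20*(-3)))**2 = (247 + (20 - 60))**2 = (247 - 40)**2 = 207**2 = 42849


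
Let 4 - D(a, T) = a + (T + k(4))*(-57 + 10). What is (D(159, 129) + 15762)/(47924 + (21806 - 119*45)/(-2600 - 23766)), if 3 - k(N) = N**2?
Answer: 555241594/1263547733 ≈ 0.43943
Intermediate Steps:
k(N) = 3 - N**2
D(a, T) = -607 - a + 47*T (D(a, T) = 4 - (a + (T + (3 - 1*4**2))*(-57 + 10)) = 4 - (a + (T + (3 - 1*16))*(-47)) = 4 - (a + (T + (3 - 16))*(-47)) = 4 - (a + (T - 13)*(-47)) = 4 - (a + (-13 + T)*(-47)) = 4 - (a + (611 - 47*T)) = 4 - (611 + a - 47*T) = 4 + (-611 - a + 47*T) = -607 - a + 47*T)
(D(159, 129) + 15762)/(47924 + (21806 - 119*45)/(-2600 - 23766)) = ((-607 - 1*159 + 47*129) + 15762)/(47924 + (21806 - 119*45)/(-2600 - 23766)) = ((-607 - 159 + 6063) + 15762)/(47924 + (21806 - 5355)/(-26366)) = (5297 + 15762)/(47924 + 16451*(-1/26366)) = 21059/(47924 - 16451/26366) = 21059/(1263547733/26366) = 21059*(26366/1263547733) = 555241594/1263547733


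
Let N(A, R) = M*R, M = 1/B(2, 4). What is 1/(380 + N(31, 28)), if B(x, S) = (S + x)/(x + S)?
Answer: 1/408 ≈ 0.0024510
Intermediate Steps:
B(x, S) = 1 (B(x, S) = (S + x)/(S + x) = 1)
M = 1 (M = 1/1 = 1)
N(A, R) = R (N(A, R) = 1*R = R)
1/(380 + N(31, 28)) = 1/(380 + 28) = 1/408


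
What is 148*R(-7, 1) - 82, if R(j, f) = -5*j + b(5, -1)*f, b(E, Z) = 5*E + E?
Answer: 9538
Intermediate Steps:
b(E, Z) = 6*E
R(j, f) = -5*j + 30*f (R(j, f) = -5*j + (6*5)*f = -5*j + 30*f)
148*R(-7, 1) - 82 = 148*(-5*(-7) + 30*1) - 82 = 148*(35 + 30) - 82 = 148*65 - 82 = 9620 - 82 = 9538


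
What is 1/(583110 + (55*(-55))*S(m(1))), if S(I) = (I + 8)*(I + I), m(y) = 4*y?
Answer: 1/292710 ≈ 3.4163e-6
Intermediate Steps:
S(I) = 2*I*(8 + I) (S(I) = (8 + I)*(2*I) = 2*I*(8 + I))
1/(583110 + (55*(-55))*S(m(1))) = 1/(583110 + (55*(-55))*(2*(4*1)*(8 + 4*1))) = 1/(583110 - 6050*4*(8 + 4)) = 1/(583110 - 6050*4*12) = 1/(583110 - 3025*96) = 1/(583110 - 290400) = 1/292710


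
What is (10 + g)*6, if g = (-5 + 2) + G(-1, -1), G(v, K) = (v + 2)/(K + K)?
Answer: 39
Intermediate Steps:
G(v, K) = (2 + v)/(2*K) (G(v, K) = (2 + v)/((2*K)) = (2 + v)*(1/(2*K)) = (2 + v)/(2*K))
g = -7/2 (g = (-5 + 2) + (½)*(2 - 1)/(-1) = -3 + (½)*(-1)*1 = -3 - ½ = -7/2 ≈ -3.5000)
(10 + g)*6 = (10 - 7/2)*6 = (13/2)*6 = 39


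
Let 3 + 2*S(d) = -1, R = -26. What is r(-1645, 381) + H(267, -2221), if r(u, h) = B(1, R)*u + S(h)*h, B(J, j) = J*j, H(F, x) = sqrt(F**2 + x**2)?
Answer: 42008 + sqrt(5004130) ≈ 44245.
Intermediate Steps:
S(d) = -2 (S(d) = -3/2 + (1/2)*(-1) = -3/2 - 1/2 = -2)
r(u, h) = -26*u - 2*h (r(u, h) = (1*(-26))*u - 2*h = -26*u - 2*h)
r(-1645, 381) + H(267, -2221) = (-26*(-1645) - 2*381) + sqrt(267**2 + (-2221)**2) = (42770 - 762) + sqrt(71289 + 4932841) = 42008 + sqrt(5004130)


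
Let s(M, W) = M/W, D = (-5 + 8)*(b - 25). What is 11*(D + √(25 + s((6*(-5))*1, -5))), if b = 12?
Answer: -429 + 11*√31 ≈ -367.75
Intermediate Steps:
D = -39 (D = (-5 + 8)*(12 - 25) = 3*(-13) = -39)
11*(D + √(25 + s((6*(-5))*1, -5))) = 11*(-39 + √(25 + ((6*(-5))*1)/(-5))) = 11*(-39 + √(25 - 30*1*(-⅕))) = 11*(-39 + √(25 - 30*(-⅕))) = 11*(-39 + √(25 + 6)) = 11*(-39 + √31) = -429 + 11*√31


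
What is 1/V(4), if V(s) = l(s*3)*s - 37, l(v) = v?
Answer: 1/11 ≈ 0.090909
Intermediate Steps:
V(s) = -37 + 3*s² (V(s) = (s*3)*s - 37 = (3*s)*s - 37 = 3*s² - 37 = -37 + 3*s²)
1/V(4) = 1/(-37 + 3*4²) = 1/(-37 + 3*16) = 1/(-37 + 48) = 1/11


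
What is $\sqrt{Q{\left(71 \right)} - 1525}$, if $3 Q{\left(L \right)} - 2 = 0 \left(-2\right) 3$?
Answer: $\frac{i \sqrt{13719}}{3} \approx 39.043 i$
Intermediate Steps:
$Q{\left(L \right)} = \frac{2}{3}$ ($Q{\left(L \right)} = \frac{2}{3} + \frac{0 \left(-2\right) 3}{3} = \frac{2}{3} + \frac{0 \cdot 3}{3} = \frac{2}{3} + \frac{1}{3} \cdot 0 = \frac{2}{3} + 0 = \frac{2}{3}$)
$\sqrt{Q{\left(71 \right)} - 1525} = \sqrt{\frac{2}{3} - 1525} = \sqrt{- \frac{4573}{3}} = \frac{i \sqrt{13719}}{3}$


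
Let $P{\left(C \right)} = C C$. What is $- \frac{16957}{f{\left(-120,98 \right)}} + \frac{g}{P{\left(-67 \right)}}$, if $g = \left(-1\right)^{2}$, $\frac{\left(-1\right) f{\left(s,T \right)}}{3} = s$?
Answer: $- \frac{76119613}{1616040} \approx -47.103$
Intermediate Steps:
$P{\left(C \right)} = C^{2}$
$f{\left(s,T \right)} = - 3 s$
$g = 1$
$- \frac{16957}{f{\left(-120,98 \right)}} + \frac{g}{P{\left(-67 \right)}} = - \frac{16957}{\left(-3\right) \left(-120\right)} + 1 \frac{1}{\left(-67\right)^{2}} = - \frac{16957}{360} + 1 \cdot \frac{1}{4489} = \left(-16957\right) \frac{1}{360} + 1 \cdot \frac{1}{4489} = - \frac{16957}{360} + \frac{1}{4489} = - \frac{76119613}{1616040}$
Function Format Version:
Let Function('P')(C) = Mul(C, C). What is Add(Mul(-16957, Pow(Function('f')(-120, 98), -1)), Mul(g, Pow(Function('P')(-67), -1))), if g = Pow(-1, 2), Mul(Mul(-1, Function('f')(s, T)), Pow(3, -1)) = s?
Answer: Rational(-76119613, 1616040) ≈ -47.103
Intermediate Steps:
Function('P')(C) = Pow(C, 2)
Function('f')(s, T) = Mul(-3, s)
g = 1
Add(Mul(-16957, Pow(Function('f')(-120, 98), -1)), Mul(g, Pow(Function('P')(-67), -1))) = Add(Mul(-16957, Pow(Mul(-3, -120), -1)), Mul(1, Pow(Pow(-67, 2), -1))) = Add(Mul(-16957, Pow(360, -1)), Mul(1, Pow(4489, -1))) = Add(Mul(-16957, Rational(1, 360)), Mul(1, Rational(1, 4489))) = Add(Rational(-16957, 360), Rational(1, 4489)) = Rational(-76119613, 1616040)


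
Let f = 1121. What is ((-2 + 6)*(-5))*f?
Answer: -22420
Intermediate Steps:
((-2 + 6)*(-5))*f = ((-2 + 6)*(-5))*1121 = (4*(-5))*1121 = -20*1121 = -22420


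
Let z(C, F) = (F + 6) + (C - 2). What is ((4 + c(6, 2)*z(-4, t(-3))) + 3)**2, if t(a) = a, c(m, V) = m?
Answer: 121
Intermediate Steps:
z(C, F) = 4 + C + F (z(C, F) = (6 + F) + (-2 + C) = 4 + C + F)
((4 + c(6, 2)*z(-4, t(-3))) + 3)**2 = ((4 + 6*(4 - 4 - 3)) + 3)**2 = ((4 + 6*(-3)) + 3)**2 = ((4 - 18) + 3)**2 = (-14 + 3)**2 = (-11)**2 = 121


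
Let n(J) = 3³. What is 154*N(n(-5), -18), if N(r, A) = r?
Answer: 4158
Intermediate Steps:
n(J) = 27
154*N(n(-5), -18) = 154*27 = 4158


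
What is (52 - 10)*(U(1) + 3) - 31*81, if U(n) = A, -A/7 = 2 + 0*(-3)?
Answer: -2973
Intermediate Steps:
A = -14 (A = -7*(2 + 0*(-3)) = -7*(2 + 0) = -7*2 = -14)
U(n) = -14
(52 - 10)*(U(1) + 3) - 31*81 = (52 - 10)*(-14 + 3) - 31*81 = 42*(-11) - 2511 = -462 - 2511 = -2973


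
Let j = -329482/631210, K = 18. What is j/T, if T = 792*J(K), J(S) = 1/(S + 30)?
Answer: -329482/10414965 ≈ -0.031635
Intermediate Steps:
J(S) = 1/(30 + S)
j = -164741/315605 (j = -329482*1/631210 = -164741/315605 ≈ -0.52199)
T = 33/2 (T = 792/(30 + 18) = 792/48 = 792*(1/48) = 33/2 ≈ 16.500)
j/T = -164741/(315605*33/2) = -164741/315605*2/33 = -329482/10414965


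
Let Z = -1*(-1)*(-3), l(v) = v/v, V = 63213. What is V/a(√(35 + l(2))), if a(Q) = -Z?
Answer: 21071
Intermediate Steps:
l(v) = 1
Z = -3 (Z = 1*(-3) = -3)
a(Q) = 3 (a(Q) = -1*(-3) = 3)
V/a(√(35 + l(2))) = 63213/3 = 63213*(⅓) = 21071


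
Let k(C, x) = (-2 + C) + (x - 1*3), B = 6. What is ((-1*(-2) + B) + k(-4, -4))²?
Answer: 25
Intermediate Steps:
k(C, x) = -5 + C + x (k(C, x) = (-2 + C) + (x - 3) = (-2 + C) + (-3 + x) = -5 + C + x)
((-1*(-2) + B) + k(-4, -4))² = ((-1*(-2) + 6) + (-5 - 4 - 4))² = ((2 + 6) - 13)² = (8 - 13)² = (-5)² = 25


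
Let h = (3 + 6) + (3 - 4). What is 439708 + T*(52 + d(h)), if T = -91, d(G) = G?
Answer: 434248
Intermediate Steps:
h = 8 (h = 9 - 1 = 8)
439708 + T*(52 + d(h)) = 439708 - 91*(52 + 8) = 439708 - 91*60 = 439708 - 5460 = 434248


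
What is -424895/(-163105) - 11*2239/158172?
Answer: 12637875779/5159728812 ≈ 2.4493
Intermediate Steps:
-424895/(-163105) - 11*2239/158172 = -424895*(-1/163105) - 24629*1/158172 = 84979/32621 - 24629/158172 = 12637875779/5159728812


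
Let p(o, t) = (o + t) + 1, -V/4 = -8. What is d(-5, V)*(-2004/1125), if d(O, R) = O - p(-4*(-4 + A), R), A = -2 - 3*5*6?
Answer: 281896/375 ≈ 751.72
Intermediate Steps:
V = 32 (V = -4*(-8) = 32)
A = -92 (A = -2 - 15*6 = -2 - 1*90 = -2 - 90 = -92)
p(o, t) = 1 + o + t
d(O, R) = -385 + O - R (d(O, R) = O - (1 - 4*(-4 - 92) + R) = O - (1 - 4*(-96) + R) = O - (1 + 384 + R) = O - (385 + R) = O + (-385 - R) = -385 + O - R)
d(-5, V)*(-2004/1125) = (-385 - 5 - 1*32)*(-2004/1125) = (-385 - 5 - 32)*(-2004*1/1125) = -422*(-668/375) = 281896/375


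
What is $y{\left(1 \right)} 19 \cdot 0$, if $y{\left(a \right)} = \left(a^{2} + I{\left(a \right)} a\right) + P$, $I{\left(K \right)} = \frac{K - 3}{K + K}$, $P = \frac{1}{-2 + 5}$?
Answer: $0$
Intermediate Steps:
$P = \frac{1}{3} \approx 0.33333$
$I{\left(K \right)} = \frac{-3 + K}{2 K}$
$y{\left(a \right)} = - \frac{7}{6} + a^{2} + \frac{a}{2}$ ($y{\left(a \right)} = \left(a^{2} + \frac{-3 + a}{2 a} a\right) + \frac{1}{3} = \left(a^{2} + \left(- \frac{3}{2} + \frac{a}{2}\right)\right) + \frac{1}{3} = \left(- \frac{3}{2} + a^{2} + \frac{a}{2}\right) + \frac{1}{3} = - \frac{7}{6} + a^{2} + \frac{a}{2}$)
$y{\left(1 \right)} 19 \cdot 0 = \left(- \frac{7}{6} + 1^{2} + \frac{1}{2} \cdot 1\right) 19 \cdot 0 = \left(- \frac{7}{6} + 1 + \frac{1}{2}\right) 19 \cdot 0 = \frac{1}{3} \cdot 19 \cdot 0 = \frac{19}{3} \cdot 0 = 0$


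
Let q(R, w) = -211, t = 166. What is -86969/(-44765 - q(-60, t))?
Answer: 86969/44554 ≈ 1.9520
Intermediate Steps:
-86969/(-44765 - q(-60, t)) = -86969/(-44765 - 1*(-211)) = -86969/(-44765 + 211) = -86969/(-44554) = -86969*(-1/44554) = 86969/44554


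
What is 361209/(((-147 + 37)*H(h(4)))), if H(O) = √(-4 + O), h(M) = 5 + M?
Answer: -361209*√5/550 ≈ -1468.5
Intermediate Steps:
361209/(((-147 + 37)*H(h(4)))) = 361209/(((-147 + 37)*√(-4 + (5 + 4)))) = 361209/((-110*√(-4 + 9))) = 361209/((-110*√5)) = 361209*(-√5/550) = -361209*√5/550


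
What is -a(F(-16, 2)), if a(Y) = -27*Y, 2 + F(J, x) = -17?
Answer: -513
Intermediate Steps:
F(J, x) = -19 (F(J, x) = -2 - 17 = -19)
-a(F(-16, 2)) = -(-27)*(-19) = -1*513 = -513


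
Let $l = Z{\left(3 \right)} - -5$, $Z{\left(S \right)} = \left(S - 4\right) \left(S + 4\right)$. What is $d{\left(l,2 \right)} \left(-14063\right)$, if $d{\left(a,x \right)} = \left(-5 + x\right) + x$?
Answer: $14063$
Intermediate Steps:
$Z{\left(S \right)} = \left(-4 + S\right) \left(4 + S\right)$
$l = -2$ ($l = \left(-16 + 3^{2}\right) - -5 = \left(-16 + 9\right) + 5 = -7 + 5 = -2$)
$d{\left(a,x \right)} = -5 + 2 x$
$d{\left(l,2 \right)} \left(-14063\right) = \left(-5 + 2 \cdot 2\right) \left(-14063\right) = \left(-5 + 4\right) \left(-14063\right) = \left(-1\right) \left(-14063\right) = 14063$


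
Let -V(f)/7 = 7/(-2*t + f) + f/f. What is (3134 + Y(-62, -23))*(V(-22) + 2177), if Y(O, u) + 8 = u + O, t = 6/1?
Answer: 224513989/34 ≈ 6.6034e+6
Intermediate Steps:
t = 6 (t = 6*1 = 6)
Y(O, u) = -8 + O + u (Y(O, u) = -8 + (u + O) = -8 + (O + u) = -8 + O + u)
V(f) = -7 - 49/(-12 + f) (V(f) = -7*(7/(-2*6 + f) + f/f) = -7*(7/(-12 + f) + 1) = -7*(1 + 7/(-12 + f)) = -7 - 49/(-12 + f))
(3134 + Y(-62, -23))*(V(-22) + 2177) = (3134 + (-8 - 62 - 23))*(7*(5 - 1*(-22))/(-12 - 22) + 2177) = (3134 - 93)*(7*(5 + 22)/(-34) + 2177) = 3041*(7*(-1/34)*27 + 2177) = 3041*(-189/34 + 2177) = 3041*(73829/34) = 224513989/34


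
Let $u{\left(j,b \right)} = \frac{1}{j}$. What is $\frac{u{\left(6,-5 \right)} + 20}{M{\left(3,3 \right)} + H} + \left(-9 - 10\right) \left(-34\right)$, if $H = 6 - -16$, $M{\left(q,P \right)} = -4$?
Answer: $\frac{69889}{108} \approx 647.12$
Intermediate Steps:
$H = 22$ ($H = 6 + 16 = 22$)
$\frac{u{\left(6,-5 \right)} + 20}{M{\left(3,3 \right)} + H} + \left(-9 - 10\right) \left(-34\right) = \frac{\frac{1}{6} + 20}{-4 + 22} + \left(-9 - 10\right) \left(-34\right) = \frac{\frac{1}{6} + 20}{18} + \left(-9 - 10\right) \left(-34\right) = \frac{121}{6} \cdot \frac{1}{18} - -646 = \frac{121}{108} + 646 = \frac{69889}{108}$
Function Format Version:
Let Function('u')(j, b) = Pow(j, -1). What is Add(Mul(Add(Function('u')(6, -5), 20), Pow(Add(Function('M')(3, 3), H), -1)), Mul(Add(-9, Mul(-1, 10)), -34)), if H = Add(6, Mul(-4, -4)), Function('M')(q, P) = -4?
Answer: Rational(69889, 108) ≈ 647.12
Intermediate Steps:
H = 22 (H = Add(6, 16) = 22)
Add(Mul(Add(Function('u')(6, -5), 20), Pow(Add(Function('M')(3, 3), H), -1)), Mul(Add(-9, Mul(-1, 10)), -34)) = Add(Mul(Add(Pow(6, -1), 20), Pow(Add(-4, 22), -1)), Mul(Add(-9, Mul(-1, 10)), -34)) = Add(Mul(Add(Rational(1, 6), 20), Pow(18, -1)), Mul(Add(-9, -10), -34)) = Add(Mul(Rational(121, 6), Rational(1, 18)), Mul(-19, -34)) = Add(Rational(121, 108), 646) = Rational(69889, 108)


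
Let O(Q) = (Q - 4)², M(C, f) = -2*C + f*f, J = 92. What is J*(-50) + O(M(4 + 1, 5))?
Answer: -4479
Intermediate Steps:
M(C, f) = f² - 2*C (M(C, f) = -2*C + f² = f² - 2*C)
O(Q) = (-4 + Q)²
J*(-50) + O(M(4 + 1, 5)) = 92*(-50) + (-4 + (5² - 2*(4 + 1)))² = -4600 + (-4 + (25 - 2*5))² = -4600 + (-4 + (25 - 10))² = -4600 + (-4 + 15)² = -4600 + 11² = -4600 + 121 = -4479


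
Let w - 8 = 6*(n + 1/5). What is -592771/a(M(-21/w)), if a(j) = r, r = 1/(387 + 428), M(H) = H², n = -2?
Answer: -483108365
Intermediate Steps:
w = -14/5 (w = 8 + 6*(-2 + 1/5) = 8 + 6*(-2 + 1*(⅕)) = 8 + 6*(-2 + ⅕) = 8 + 6*(-9/5) = 8 - 54/5 = -14/5 ≈ -2.8000)
r = 1/815 ≈ 0.0012270
a(j) = 1/815
-592771/a(M(-21/w)) = -592771/1/815 = -592771*815 = -483108365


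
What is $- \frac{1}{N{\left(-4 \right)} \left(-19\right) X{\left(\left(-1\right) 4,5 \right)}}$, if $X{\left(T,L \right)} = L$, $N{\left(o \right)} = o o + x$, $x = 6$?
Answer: $\frac{1}{2090} \approx 0.00047847$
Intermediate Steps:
$N{\left(o \right)} = 6 + o^{2}$ ($N{\left(o \right)} = o o + 6 = o^{2} + 6 = 6 + o^{2}$)
$- \frac{1}{N{\left(-4 \right)} \left(-19\right) X{\left(\left(-1\right) 4,5 \right)}} = - \frac{1}{\left(6 + \left(-4\right)^{2}\right) \left(-19\right) 5} = - \frac{1}{\left(6 + 16\right) \left(-19\right) 5} = - \frac{1}{22 \left(-19\right) 5} = - \frac{1}{\left(-418\right) 5} = - \frac{1}{-2090} = \left(-1\right) \left(- \frac{1}{2090}\right) = \frac{1}{2090}$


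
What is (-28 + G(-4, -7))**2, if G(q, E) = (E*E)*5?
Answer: 47089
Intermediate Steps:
G(q, E) = 5*E**2 (G(q, E) = E**2*5 = 5*E**2)
(-28 + G(-4, -7))**2 = (-28 + 5*(-7)**2)**2 = (-28 + 5*49)**2 = (-28 + 245)**2 = 217**2 = 47089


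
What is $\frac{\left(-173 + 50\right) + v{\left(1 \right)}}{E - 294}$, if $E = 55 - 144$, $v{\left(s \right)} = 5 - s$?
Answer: $\frac{119}{383} \approx 0.31071$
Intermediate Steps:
$E = -89$ ($E = 55 - 144 = -89$)
$\frac{\left(-173 + 50\right) + v{\left(1 \right)}}{E - 294} = \frac{\left(-173 + 50\right) + \left(5 - 1\right)}{-89 - 294} = \frac{-123 + \left(5 - 1\right)}{-383} = \left(-123 + 4\right) \left(- \frac{1}{383}\right) = \left(-119\right) \left(- \frac{1}{383}\right) = \frac{119}{383}$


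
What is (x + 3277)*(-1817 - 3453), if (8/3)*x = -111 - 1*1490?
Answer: -56423255/4 ≈ -1.4106e+7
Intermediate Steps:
x = -4803/8 (x = 3*(-111 - 1*1490)/8 = 3*(-111 - 1490)/8 = (3/8)*(-1601) = -4803/8 ≈ -600.38)
(x + 3277)*(-1817 - 3453) = (-4803/8 + 3277)*(-1817 - 3453) = (21413/8)*(-5270) = -56423255/4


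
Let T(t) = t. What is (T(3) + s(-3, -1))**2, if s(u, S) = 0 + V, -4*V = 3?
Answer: 81/16 ≈ 5.0625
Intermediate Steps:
V = -3/4 (V = -1/4*3 = -3/4 ≈ -0.75000)
s(u, S) = -3/4 (s(u, S) = 0 - 3/4 = -3/4)
(T(3) + s(-3, -1))**2 = (3 - 3/4)**2 = (9/4)**2 = 81/16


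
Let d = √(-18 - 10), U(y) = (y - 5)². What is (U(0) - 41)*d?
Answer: -32*I*√7 ≈ -84.664*I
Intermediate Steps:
U(y) = (-5 + y)²
d = 2*I*√7 (d = √(-28) = 2*I*√7 ≈ 5.2915*I)
(U(0) - 41)*d = ((-5 + 0)² - 41)*(2*I*√7) = ((-5)² - 41)*(2*I*√7) = (25 - 41)*(2*I*√7) = -32*I*√7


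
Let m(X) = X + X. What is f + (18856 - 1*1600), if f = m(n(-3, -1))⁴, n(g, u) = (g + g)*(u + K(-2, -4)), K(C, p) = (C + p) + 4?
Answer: 1696872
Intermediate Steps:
K(C, p) = 4 + C + p
n(g, u) = 2*g*(-2 + u) (n(g, u) = (g + g)*(u + (4 - 2 - 4)) = (2*g)*(u - 2) = (2*g)*(-2 + u) = 2*g*(-2 + u))
m(X) = 2*X
f = 1679616 (f = (2*(2*(-3)*(-2 - 1)))⁴ = (2*(2*(-3)*(-3)))⁴ = (2*18)⁴ = 36⁴ = 1679616)
f + (18856 - 1*1600) = 1679616 + (18856 - 1*1600) = 1679616 + (18856 - 1600) = 1679616 + 17256 = 1696872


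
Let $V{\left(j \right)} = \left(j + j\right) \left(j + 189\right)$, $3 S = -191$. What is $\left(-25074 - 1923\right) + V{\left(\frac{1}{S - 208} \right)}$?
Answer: $- \frac{17933006517}{664225} \approx -26998.0$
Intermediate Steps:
$S = - \frac{191}{3}$ ($S = \frac{1}{3} \left(-191\right) = - \frac{191}{3} \approx -63.667$)
$V{\left(j \right)} = 2 j \left(189 + j\right)$
$\left(-25074 - 1923\right) + V{\left(\frac{1}{S - 208} \right)} = \left(-25074 - 1923\right) + \frac{2 \left(189 + \frac{1}{- \frac{191}{3} - 208}\right)}{- \frac{191}{3} - 208} = -26997 + \frac{2 \left(189 + \frac{1}{- \frac{815}{3}}\right)}{- \frac{815}{3}} = -26997 + 2 \left(- \frac{3}{815}\right) \left(189 - \frac{3}{815}\right) = -26997 + 2 \left(- \frac{3}{815}\right) \frac{154032}{815} = -26997 - \frac{924192}{664225} = - \frac{17933006517}{664225}$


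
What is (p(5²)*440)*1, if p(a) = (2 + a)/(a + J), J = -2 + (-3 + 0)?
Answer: 594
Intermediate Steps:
J = -5 (J = -2 - 3 = -5)
p(a) = (2 + a)/(-5 + a) (p(a) = (2 + a)/(a - 5) = (2 + a)/(-5 + a))
(p(5²)*440)*1 = (((2 + 5²)/(-5 + 5²))*440)*1 = (((2 + 25)/(-5 + 25))*440)*1 = ((27/20)*440)*1 = 594*1 = 594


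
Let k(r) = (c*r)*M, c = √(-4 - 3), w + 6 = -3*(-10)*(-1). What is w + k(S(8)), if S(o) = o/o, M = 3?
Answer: -36 + 3*I*√7 ≈ -36.0 + 7.9373*I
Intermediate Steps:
w = -36 (w = -6 - 3*(-10)*(-1) = -6 + 30*(-1) = -6 - 30 = -36)
S(o) = 1
c = I*√7 (c = √(-7) = I*√7 ≈ 2.6458*I)
k(r) = 3*I*r*√7 (k(r) = ((I*√7)*r)*3 = (I*r*√7)*3 = 3*I*r*√7)
w + k(S(8)) = -36 + 3*I*1*√7 = -36 + 3*I*√7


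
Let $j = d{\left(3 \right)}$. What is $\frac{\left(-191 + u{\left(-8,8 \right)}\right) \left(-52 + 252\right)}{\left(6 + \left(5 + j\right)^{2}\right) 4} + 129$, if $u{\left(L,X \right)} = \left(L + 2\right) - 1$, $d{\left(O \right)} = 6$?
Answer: $\frac{6483}{127} \approx 51.047$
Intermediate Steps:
$u{\left(L,X \right)} = 1 + L$ ($u{\left(L,X \right)} = \left(2 + L\right) - 1 = 1 + L$)
$j = 6$
$\frac{\left(-191 + u{\left(-8,8 \right)}\right) \left(-52 + 252\right)}{\left(6 + \left(5 + j\right)^{2}\right) 4} + 129 = \frac{\left(-191 + \left(1 - 8\right)\right) \left(-52 + 252\right)}{\left(6 + \left(5 + 6\right)^{2}\right) 4} + 129 = \frac{\left(-191 - 7\right) 200}{\left(6 + 11^{2}\right) 4} + 129 = \frac{\left(-198\right) 200}{\left(6 + 121\right) 4} + 129 = - \frac{39600}{127 \cdot 4} + 129 = - \frac{39600}{508} + 129 = \left(-39600\right) \frac{1}{508} + 129 = - \frac{9900}{127} + 129 = \frac{6483}{127}$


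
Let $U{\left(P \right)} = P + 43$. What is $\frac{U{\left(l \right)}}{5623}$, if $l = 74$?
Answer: $\frac{117}{5623} \approx 0.020807$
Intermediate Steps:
$U{\left(P \right)} = 43 + P$
$\frac{U{\left(l \right)}}{5623} = \frac{43 + 74}{5623} = 117 \cdot \frac{1}{5623} = \frac{117}{5623}$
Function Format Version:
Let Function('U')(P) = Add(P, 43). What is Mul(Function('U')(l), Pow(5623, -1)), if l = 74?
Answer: Rational(117, 5623) ≈ 0.020807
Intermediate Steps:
Function('U')(P) = Add(43, P)
Mul(Function('U')(l), Pow(5623, -1)) = Mul(Add(43, 74), Pow(5623, -1)) = Mul(117, Rational(1, 5623)) = Rational(117, 5623)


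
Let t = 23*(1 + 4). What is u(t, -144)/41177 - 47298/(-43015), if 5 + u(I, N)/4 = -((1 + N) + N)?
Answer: 1996110666/1771228655 ≈ 1.1270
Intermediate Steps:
t = 115 (t = 23*5 = 115)
u(I, N) = -24 - 8*N (u(I, N) = -20 + 4*(-((1 + N) + N)) = -20 + 4*(-(1 + 2*N)) = -20 + 4*(-1 - 2*N) = -20 + (-4 - 8*N) = -24 - 8*N)
u(t, -144)/41177 - 47298/(-43015) = (-24 - 8*(-144))/41177 - 47298/(-43015) = (-24 + 1152)*(1/41177) - 47298*(-1/43015) = 1128*(1/41177) + 47298/43015 = 1128/41177 + 47298/43015 = 1996110666/1771228655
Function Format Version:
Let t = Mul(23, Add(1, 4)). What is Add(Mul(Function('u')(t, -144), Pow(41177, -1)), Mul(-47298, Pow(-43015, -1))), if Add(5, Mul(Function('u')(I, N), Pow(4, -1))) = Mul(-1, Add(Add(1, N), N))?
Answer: Rational(1996110666, 1771228655) ≈ 1.1270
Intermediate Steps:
t = 115 (t = Mul(23, 5) = 115)
Function('u')(I, N) = Add(-24, Mul(-8, N)) (Function('u')(I, N) = Add(-20, Mul(4, Mul(-1, Add(Add(1, N), N)))) = Add(-20, Mul(4, Mul(-1, Add(1, Mul(2, N))))) = Add(-20, Mul(4, Add(-1, Mul(-2, N)))) = Add(-20, Add(-4, Mul(-8, N))) = Add(-24, Mul(-8, N)))
Add(Mul(Function('u')(t, -144), Pow(41177, -1)), Mul(-47298, Pow(-43015, -1))) = Add(Mul(Add(-24, Mul(-8, -144)), Pow(41177, -1)), Mul(-47298, Pow(-43015, -1))) = Add(Mul(Add(-24, 1152), Rational(1, 41177)), Mul(-47298, Rational(-1, 43015))) = Add(Mul(1128, Rational(1, 41177)), Rational(47298, 43015)) = Add(Rational(1128, 41177), Rational(47298, 43015)) = Rational(1996110666, 1771228655)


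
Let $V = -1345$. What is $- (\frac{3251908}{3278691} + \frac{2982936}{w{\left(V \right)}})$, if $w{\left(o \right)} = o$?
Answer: $\frac{9775751600516}{4409839395} \approx 2216.8$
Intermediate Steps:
$- (\frac{3251908}{3278691} + \frac{2982936}{w{\left(V \right)}}) = - (\frac{3251908}{3278691} + \frac{2982936}{-1345}) = - (3251908 \cdot \frac{1}{3278691} + 2982936 \left(- \frac{1}{1345}\right)) = - (\frac{3251908}{3278691} - \frac{2982936}{1345}) = \left(-1\right) \left(- \frac{9775751600516}{4409839395}\right) = \frac{9775751600516}{4409839395}$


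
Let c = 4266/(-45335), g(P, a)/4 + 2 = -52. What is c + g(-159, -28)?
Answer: -9796626/45335 ≈ -216.09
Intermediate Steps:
g(P, a) = -216 (g(P, a) = -8 + 4*(-52) = -8 - 208 = -216)
c = -4266/45335 (c = 4266*(-1/45335) = -4266/45335 ≈ -0.094100)
c + g(-159, -28) = -4266/45335 - 216 = -9796626/45335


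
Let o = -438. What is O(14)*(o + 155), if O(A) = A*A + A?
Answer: -59430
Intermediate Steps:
O(A) = A + A² (O(A) = A² + A = A + A²)
O(14)*(o + 155) = (14*(1 + 14))*(-438 + 155) = (14*15)*(-283) = 210*(-283) = -59430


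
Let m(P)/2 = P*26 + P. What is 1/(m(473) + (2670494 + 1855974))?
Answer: 1/4552010 ≈ 2.1968e-7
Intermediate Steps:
m(P) = 54*P (m(P) = 2*(P*26 + P) = 2*(26*P + P) = 2*(27*P) = 54*P)
1/(m(473) + (2670494 + 1855974)) = 1/(54*473 + (2670494 + 1855974)) = 1/(25542 + 4526468) = 1/4552010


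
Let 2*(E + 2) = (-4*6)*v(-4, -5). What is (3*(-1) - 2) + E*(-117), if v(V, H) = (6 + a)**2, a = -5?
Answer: 1633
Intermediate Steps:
v(V, H) = 1 (v(V, H) = (6 - 5)**2 = 1**2 = 1)
E = -14 (E = -2 + (-4*6*1)/2 = -2 + (-24*1)/2 = -2 + (1/2)*(-24) = -2 - 12 = -14)
(3*(-1) - 2) + E*(-117) = (3*(-1) - 2) - 14*(-117) = (-3 - 2) + 1638 = -5 + 1638 = 1633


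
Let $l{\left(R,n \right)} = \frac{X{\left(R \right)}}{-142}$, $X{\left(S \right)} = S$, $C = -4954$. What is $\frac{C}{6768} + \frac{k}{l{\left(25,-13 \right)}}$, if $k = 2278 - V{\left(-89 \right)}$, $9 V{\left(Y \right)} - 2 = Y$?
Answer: $- \frac{1099349813}{84600} \approx -12995.0$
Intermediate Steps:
$V{\left(Y \right)} = \frac{2}{9} + \frac{Y}{9}$
$l{\left(R,n \right)} = - \frac{R}{142}$ ($l{\left(R,n \right)} = \frac{R}{-142} = R \left(- \frac{1}{142}\right) = - \frac{R}{142}$)
$k = \frac{6863}{3}$ ($k = 2278 - \left(\frac{2}{9} + \frac{1}{9} \left(-89\right)\right) = 2278 - \left(\frac{2}{9} - \frac{89}{9}\right) = 2278 - - \frac{29}{3} = 2278 + \frac{29}{3} = \frac{6863}{3} \approx 2287.7$)
$\frac{C}{6768} + \frac{k}{l{\left(25,-13 \right)}} = - \frac{4954}{6768} + \frac{6863}{3 \left(\left(- \frac{1}{142}\right) 25\right)} = \left(-4954\right) \frac{1}{6768} + \frac{6863}{3 \left(- \frac{25}{142}\right)} = - \frac{2477}{3384} + \frac{6863}{3} \left(- \frac{142}{25}\right) = - \frac{2477}{3384} - \frac{974546}{75} = - \frac{1099349813}{84600}$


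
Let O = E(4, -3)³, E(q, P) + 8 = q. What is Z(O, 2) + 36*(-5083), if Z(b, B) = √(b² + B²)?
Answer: -182988 + 10*√41 ≈ -1.8292e+5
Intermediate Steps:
E(q, P) = -8 + q
O = -64 (O = (-8 + 4)³ = (-4)³ = -64)
Z(b, B) = √(B² + b²)
Z(O, 2) + 36*(-5083) = √(2² + (-64)²) + 36*(-5083) = √(4 + 4096) - 182988 = √4100 - 182988 = 10*√41 - 182988 = -182988 + 10*√41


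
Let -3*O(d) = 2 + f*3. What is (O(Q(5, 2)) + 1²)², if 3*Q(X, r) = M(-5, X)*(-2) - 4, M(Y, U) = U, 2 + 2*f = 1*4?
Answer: 4/9 ≈ 0.44444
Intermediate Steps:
f = 1 (f = -1 + (1*4)/2 = -1 + (½)*4 = -1 + 2 = 1)
Q(X, r) = -4/3 - 2*X/3 (Q(X, r) = (X*(-2) - 4)/3 = (-2*X - 4)/3 = (-4 - 2*X)/3 = -4/3 - 2*X/3)
O(d) = -5/3 (O(d) = -(2 + 1*3)/3 = -(2 + 3)/3 = -⅓*5 = -5/3)
(O(Q(5, 2)) + 1²)² = (-5/3 + 1²)² = (-5/3 + 1)² = (-⅔)² = 4/9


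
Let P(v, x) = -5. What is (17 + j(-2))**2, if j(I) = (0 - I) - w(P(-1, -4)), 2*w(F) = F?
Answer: 1849/4 ≈ 462.25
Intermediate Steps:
w(F) = F/2
j(I) = 5/2 - I (j(I) = (0 - I) - (-5)/2 = -I - 1*(-5/2) = -I + 5/2 = 5/2 - I)
(17 + j(-2))**2 = (17 + (5/2 - 1*(-2)))**2 = (17 + (5/2 + 2))**2 = (17 + 9/2)**2 = (43/2)**2 = 1849/4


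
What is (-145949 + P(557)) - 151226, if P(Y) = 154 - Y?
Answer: -297578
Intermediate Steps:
(-145949 + P(557)) - 151226 = (-145949 + (154 - 1*557)) - 151226 = (-145949 + (154 - 557)) - 151226 = (-145949 - 403) - 151226 = -146352 - 151226 = -297578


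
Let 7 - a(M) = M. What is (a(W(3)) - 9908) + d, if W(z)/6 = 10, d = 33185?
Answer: 23224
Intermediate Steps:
W(z) = 60 (W(z) = 6*10 = 60)
a(M) = 7 - M
(a(W(3)) - 9908) + d = ((7 - 1*60) - 9908) + 33185 = ((7 - 60) - 9908) + 33185 = (-53 - 9908) + 33185 = -9961 + 33185 = 23224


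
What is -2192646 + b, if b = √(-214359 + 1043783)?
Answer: -2192646 + 4*√51839 ≈ -2.1917e+6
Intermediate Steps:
b = 4*√51839 (b = √829424 = 4*√51839 ≈ 910.73)
-2192646 + b = -2192646 + 4*√51839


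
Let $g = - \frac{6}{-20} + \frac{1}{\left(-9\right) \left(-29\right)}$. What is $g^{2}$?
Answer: $\frac{628849}{6812100} \approx 0.092314$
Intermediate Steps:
$g = \frac{793}{2610}$ ($g = \left(-6\right) \left(- \frac{1}{20}\right) - - \frac{1}{261} = \frac{3}{10} + \frac{1}{261} = \frac{793}{2610} \approx 0.30383$)
$g^{2} = \left(\frac{793}{2610}\right)^{2} = \frac{628849}{6812100}$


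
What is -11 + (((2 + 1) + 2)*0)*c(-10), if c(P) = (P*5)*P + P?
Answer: -11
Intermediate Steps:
c(P) = P + 5*P**2 (c(P) = (5*P)*P + P = 5*P**2 + P = P + 5*P**2)
-11 + (((2 + 1) + 2)*0)*c(-10) = -11 + (((2 + 1) + 2)*0)*(-10*(1 + 5*(-10))) = -11 + ((3 + 2)*0)*(-10*(1 - 50)) = -11 + (5*0)*(-10*(-49)) = -11 + 0*490 = -11 + 0 = -11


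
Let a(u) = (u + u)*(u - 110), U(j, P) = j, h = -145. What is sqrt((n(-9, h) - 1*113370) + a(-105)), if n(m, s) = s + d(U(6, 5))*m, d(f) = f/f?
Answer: I*sqrt(68374) ≈ 261.48*I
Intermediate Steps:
d(f) = 1
n(m, s) = m + s (n(m, s) = s + 1*m = s + m = m + s)
a(u) = 2*u*(-110 + u) (a(u) = (2*u)*(-110 + u) = 2*u*(-110 + u))
sqrt((n(-9, h) - 1*113370) + a(-105)) = sqrt(((-9 - 145) - 1*113370) + 2*(-105)*(-110 - 105)) = sqrt((-154 - 113370) + 2*(-105)*(-215)) = sqrt(-113524 + 45150) = sqrt(-68374) = I*sqrt(68374)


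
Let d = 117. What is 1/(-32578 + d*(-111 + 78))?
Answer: -1/36439 ≈ -2.7443e-5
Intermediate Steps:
1/(-32578 + d*(-111 + 78)) = 1/(-32578 + 117*(-111 + 78)) = 1/(-32578 + 117*(-33)) = 1/(-32578 - 3861) = 1/(-36439) = -1/36439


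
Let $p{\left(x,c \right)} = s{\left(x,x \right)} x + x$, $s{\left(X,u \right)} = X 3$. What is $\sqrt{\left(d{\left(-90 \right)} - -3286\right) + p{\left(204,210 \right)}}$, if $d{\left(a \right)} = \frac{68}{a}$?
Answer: $\frac{2 \sqrt{7218970}}{15} \approx 358.24$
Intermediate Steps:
$s{\left(X,u \right)} = 3 X$
$p{\left(x,c \right)} = x + 3 x^{2}$ ($p{\left(x,c \right)} = 3 x x + x = 3 x^{2} + x = x + 3 x^{2}$)
$\sqrt{\left(d{\left(-90 \right)} - -3286\right) + p{\left(204,210 \right)}} = \sqrt{\left(\frac{68}{-90} - -3286\right) + 204 \left(1 + 3 \cdot 204\right)} = \sqrt{\left(68 \left(- \frac{1}{90}\right) + 3286\right) + 204 \left(1 + 612\right)} = \sqrt{\left(- \frac{34}{45} + 3286\right) + 204 \cdot 613} = \sqrt{\frac{147836}{45} + 125052} = \sqrt{\frac{5775176}{45}} = \frac{2 \sqrt{7218970}}{15}$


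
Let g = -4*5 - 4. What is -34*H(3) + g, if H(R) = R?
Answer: -126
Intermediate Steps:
g = -24 (g = -20 - 4 = -24)
-34*H(3) + g = -34*3 - 24 = -102 - 24 = -126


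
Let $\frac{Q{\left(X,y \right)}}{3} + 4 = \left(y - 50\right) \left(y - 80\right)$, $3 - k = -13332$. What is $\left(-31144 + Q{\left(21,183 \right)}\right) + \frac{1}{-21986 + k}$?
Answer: $\frac{85999590}{8651} \approx 9941.0$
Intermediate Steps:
$k = 13335$ ($k = 3 - -13332 = 3 + 13332 = 13335$)
$Q{\left(X,y \right)} = -12 + 3 \left(-80 + y\right) \left(-50 + y\right)$ ($Q{\left(X,y \right)} = -12 + 3 \left(y - 50\right) \left(y - 80\right) = -12 + 3 \left(-50 + y\right) \left(-80 + y\right) = -12 + 3 \left(-80 + y\right) \left(-50 + y\right)$)
$\left(-31144 + Q{\left(21,183 \right)}\right) + \frac{1}{-21986 + k} = \left(-31144 + \left(11988 - 71370 + 3 \cdot 183^{2}\right)\right) + \frac{1}{-21986 + 13335} = \left(-31144 + \left(11988 - 71370 + 3 \cdot 33489\right)\right) + \frac{1}{-8651} = \left(-31144 + \left(11988 - 71370 + 100467\right)\right) - \frac{1}{8651} = \left(-31144 + 41085\right) - \frac{1}{8651} = 9941 - \frac{1}{8651} = \frac{85999590}{8651}$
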